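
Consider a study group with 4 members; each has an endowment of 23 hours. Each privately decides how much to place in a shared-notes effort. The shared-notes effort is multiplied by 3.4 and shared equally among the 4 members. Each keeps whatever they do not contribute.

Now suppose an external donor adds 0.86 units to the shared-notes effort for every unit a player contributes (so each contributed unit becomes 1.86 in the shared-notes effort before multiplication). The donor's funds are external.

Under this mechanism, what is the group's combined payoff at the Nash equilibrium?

The effective private return per unit is now 3.4 × 1.86 / 4 = 1.5810 > 1, so every player's dominant strategy flips to full contribution.
At the Nash equilibrium everyone contributes 23. Group total payoff = 3.4 × 1.86 × 92 = 581.81.

581.81 hours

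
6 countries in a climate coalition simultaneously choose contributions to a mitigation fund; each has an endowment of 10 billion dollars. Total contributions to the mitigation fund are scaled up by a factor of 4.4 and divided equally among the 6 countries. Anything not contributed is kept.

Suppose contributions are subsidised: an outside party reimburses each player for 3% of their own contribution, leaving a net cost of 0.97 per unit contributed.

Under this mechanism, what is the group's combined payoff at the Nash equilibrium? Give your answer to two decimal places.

60.00 billion dollars

Even with the mechanism, each unit contributed returns only (4.4/6) / 0.97 = 0.7560 per unit of net cost, so contributing nothing is still dominant.
Everyone keeps their endowment and the group total is 6 × 10 = 60.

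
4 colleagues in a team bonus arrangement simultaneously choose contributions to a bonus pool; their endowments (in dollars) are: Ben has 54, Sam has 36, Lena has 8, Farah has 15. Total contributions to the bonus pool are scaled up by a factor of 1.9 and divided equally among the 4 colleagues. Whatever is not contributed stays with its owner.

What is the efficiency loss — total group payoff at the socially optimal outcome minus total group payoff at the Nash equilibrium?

101.70 dollars

The private return per contributed unit is 1.9/4 = 0.4750 < 1 for every player regardless of endowment, so the Nash equilibrium is zero contribution and the group total is Σ E_j = 54 + 36 + 8 + 15 = 113.
Each contributed unit returns 1.900 to the group, so the social optimum is full contribution by everyone: group total = 1.900 × 113 = 214.70.
Efficiency loss = (1.900 − 1) × 113 = 101.70.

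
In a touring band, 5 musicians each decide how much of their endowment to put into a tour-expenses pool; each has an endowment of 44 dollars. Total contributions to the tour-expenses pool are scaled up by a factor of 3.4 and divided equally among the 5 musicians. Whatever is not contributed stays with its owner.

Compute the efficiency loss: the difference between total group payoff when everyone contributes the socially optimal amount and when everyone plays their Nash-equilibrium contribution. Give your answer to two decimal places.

528.00 dollars

Each contributed unit returns 3.4/5 = 0.6800 to its contributor — below 1 — so contributing 0 is dominant for every player. At the Nash equilibrium everyone keeps their 44, and the group total is 5 × 44 = 220.
Each contributed unit returns 3.400 to the group as a whole (0.6800 to each of 5 players), which exceeds 1, so the social optimum is full contribution: group total = 3.400 × 220 = 748.00.
Efficiency loss = 748.00 − 220 = 528.00.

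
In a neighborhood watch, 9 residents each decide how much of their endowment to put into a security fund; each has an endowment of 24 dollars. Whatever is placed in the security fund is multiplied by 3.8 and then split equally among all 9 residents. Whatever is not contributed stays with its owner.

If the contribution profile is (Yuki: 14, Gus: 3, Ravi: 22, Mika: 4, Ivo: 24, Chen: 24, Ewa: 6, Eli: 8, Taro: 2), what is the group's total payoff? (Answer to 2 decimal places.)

Total contributed: 14 + 3 + 22 + 4 + 24 + 24 + 6 + 8 + 2 = 107; total kept: 9 × 24 − 107 = 109.
The security fund pays out 3.8 × 107 = 406.60 in aggregate.
Group total = 109 + 406.60 = 515.60.

515.60 dollars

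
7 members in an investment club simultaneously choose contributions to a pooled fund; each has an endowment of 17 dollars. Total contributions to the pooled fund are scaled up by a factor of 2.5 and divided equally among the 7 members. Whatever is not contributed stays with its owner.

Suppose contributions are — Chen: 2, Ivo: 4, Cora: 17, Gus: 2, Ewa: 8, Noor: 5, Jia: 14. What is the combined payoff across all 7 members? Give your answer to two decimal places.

Total contributed: 2 + 4 + 17 + 2 + 8 + 5 + 14 = 52; total kept: 7 × 17 − 52 = 67.
The pooled fund pays out 2.5 × 52 = 130.00 in aggregate.
Group total = 67 + 130.00 = 197.00.

197.00 dollars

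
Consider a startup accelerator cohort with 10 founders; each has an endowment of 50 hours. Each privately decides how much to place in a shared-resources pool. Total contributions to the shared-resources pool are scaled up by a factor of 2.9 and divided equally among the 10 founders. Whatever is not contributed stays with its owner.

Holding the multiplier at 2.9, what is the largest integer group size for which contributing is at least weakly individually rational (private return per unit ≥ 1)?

Private return per unit is 2.9/(group size), which is ≥ 1 whenever the group size is ≤ 2.9.
The largest such integer is 2.

2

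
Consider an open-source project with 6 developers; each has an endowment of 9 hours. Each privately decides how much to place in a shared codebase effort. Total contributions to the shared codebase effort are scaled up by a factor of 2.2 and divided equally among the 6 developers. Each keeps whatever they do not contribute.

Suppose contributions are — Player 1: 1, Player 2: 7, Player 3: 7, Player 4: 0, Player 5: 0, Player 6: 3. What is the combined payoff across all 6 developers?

75.60 hours

Total contributed: 1 + 7 + 7 + 0 + 0 + 3 = 18; total kept: 6 × 9 − 18 = 36.
The shared codebase effort pays out 2.2 × 18 = 39.60 in aggregate.
Group total = 36 + 39.60 = 75.60.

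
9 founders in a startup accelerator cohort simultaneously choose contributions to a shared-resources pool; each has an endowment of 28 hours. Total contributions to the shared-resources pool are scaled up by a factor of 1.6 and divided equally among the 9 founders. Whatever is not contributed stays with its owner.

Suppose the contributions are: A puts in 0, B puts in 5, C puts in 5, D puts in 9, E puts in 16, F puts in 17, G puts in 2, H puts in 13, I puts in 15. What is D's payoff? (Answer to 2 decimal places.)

33.58 hours

Total contributed: 0 + 5 + 5 + 9 + 16 + 17 + 2 + 13 + 15 = 82.
Each receives 1.6 × 82 / 9 = 14.58 from the shared-resources pool.
D keeps 28 − 9 = 19, so D's payoff is 19 + 14.58 = 33.58.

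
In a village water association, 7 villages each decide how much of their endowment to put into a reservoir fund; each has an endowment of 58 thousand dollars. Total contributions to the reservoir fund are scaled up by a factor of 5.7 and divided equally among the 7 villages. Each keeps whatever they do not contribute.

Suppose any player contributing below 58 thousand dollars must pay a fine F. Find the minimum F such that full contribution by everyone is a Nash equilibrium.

Given the others contribute fully, the best deviation is to contribute 0 (any partial contribution still incurs the fine and gives up units whose private return 0.8143 is below 1).
Deviating from 58 to 0 saves 58 thousand dollars but forfeits the deviator's share of the drop in the reservoir fund: 5.7/7 × 58 = 47.23.
So the deviation gain is 58 − 47.23 = 10.77, and the fine must be at least 10.77 thousand dollars to wipe it out.

10.77 thousand dollars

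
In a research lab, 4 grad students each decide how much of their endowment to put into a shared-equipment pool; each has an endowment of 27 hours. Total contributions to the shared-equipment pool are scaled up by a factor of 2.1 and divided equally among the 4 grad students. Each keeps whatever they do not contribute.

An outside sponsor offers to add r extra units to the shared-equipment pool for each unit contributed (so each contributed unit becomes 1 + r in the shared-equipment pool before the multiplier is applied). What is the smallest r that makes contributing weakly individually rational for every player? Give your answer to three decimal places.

0.905

With matching at rate r, one contributed unit becomes (1 + r) in the shared-equipment pool and returns 2.1 × (1 + r) / 4 to the contributor.
Setting this equal to 1: 1 + r = 4/2.1 = 1.9048.
So the minimum matching rate is r = 1.9048 − 1 = 0.905.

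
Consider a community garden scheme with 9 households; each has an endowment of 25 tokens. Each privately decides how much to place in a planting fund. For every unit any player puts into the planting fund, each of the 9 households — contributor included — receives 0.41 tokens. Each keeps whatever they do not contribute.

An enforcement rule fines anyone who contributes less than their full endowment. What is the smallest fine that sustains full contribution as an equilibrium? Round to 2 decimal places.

Given the others contribute fully, the best deviation is to contribute 0 (any partial contribution still incurs the fine and gives up units whose private return 0.41 is below 1).
Deviating from 25 to 0 saves 25 tokens but forfeits the deviator's share of the drop in the planting fund: 0.41 × 25 = 10.25.
So the deviation gain is 25 − 10.25 = 14.75, and the fine must be at least 14.75 tokens to wipe it out.

14.75 tokens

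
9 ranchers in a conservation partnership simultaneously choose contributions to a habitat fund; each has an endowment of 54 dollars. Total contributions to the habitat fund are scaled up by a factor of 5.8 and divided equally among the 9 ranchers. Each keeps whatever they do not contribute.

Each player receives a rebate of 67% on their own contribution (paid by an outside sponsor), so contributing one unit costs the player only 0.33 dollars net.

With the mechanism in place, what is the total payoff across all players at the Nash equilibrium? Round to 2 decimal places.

3144.42 dollars

Under the mechanism each unit contributed yields (5.8/9) / 0.33 = 1.9529 back to its contributor per unit of net cost, which exceeds 1, making full contribution the dominant choice for everyone.
At the Nash equilibrium everyone contributes 54. Group total payoff = 9 × (54 × 0.67 + 5.8 × 54) = 3144.42.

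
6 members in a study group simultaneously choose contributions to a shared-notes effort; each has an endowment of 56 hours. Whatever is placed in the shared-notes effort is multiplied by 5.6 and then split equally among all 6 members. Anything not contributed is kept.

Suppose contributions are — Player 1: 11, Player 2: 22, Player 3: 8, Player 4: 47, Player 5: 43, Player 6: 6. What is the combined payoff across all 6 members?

966.20 hours

Total contributed: 11 + 22 + 8 + 47 + 43 + 6 = 137; total kept: 6 × 56 − 137 = 199.
The shared-notes effort pays out 5.6 × 137 = 767.20 in aggregate.
Group total = 199 + 767.20 = 966.20.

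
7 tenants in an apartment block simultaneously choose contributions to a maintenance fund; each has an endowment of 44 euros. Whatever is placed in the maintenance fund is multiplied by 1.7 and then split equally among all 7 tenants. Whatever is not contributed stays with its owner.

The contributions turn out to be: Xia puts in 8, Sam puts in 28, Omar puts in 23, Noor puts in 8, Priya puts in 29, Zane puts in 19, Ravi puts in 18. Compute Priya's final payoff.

47.30 euros

Total contributed: 8 + 28 + 23 + 8 + 29 + 19 + 18 = 133.
Each receives 1.7 × 133 / 7 = 32.30 from the maintenance fund.
Priya keeps 44 − 29 = 15, so Priya's payoff is 15 + 32.30 = 47.30.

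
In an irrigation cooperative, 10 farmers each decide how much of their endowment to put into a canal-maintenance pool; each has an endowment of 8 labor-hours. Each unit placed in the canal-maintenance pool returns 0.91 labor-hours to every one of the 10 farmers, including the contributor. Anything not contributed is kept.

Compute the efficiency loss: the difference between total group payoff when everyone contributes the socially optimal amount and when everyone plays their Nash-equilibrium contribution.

The private return per contributed unit is 0.91 < 1, so contributing 0 is dominant for every player. At the Nash equilibrium everyone keeps their 8, and the group total is 10 × 8 = 80.
Each contributed unit returns 9.100 to the group as a whole (0.91 to each of 10 players), which exceeds 1, so the social optimum is full contribution: group total = 9.100 × 80 = 728.00.
Efficiency loss = 728.00 − 80 = 648.00.

648.00 labor-hours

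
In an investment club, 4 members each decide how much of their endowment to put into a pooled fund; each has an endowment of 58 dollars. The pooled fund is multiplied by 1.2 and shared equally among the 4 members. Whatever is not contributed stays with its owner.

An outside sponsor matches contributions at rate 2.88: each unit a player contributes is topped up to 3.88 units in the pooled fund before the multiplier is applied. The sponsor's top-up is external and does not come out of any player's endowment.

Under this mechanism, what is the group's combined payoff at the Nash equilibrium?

1080.19 dollars

Under the mechanism each unit contributed yields 1.2 × 3.88 / 4 = 1.1640 back to its contributor per unit of net cost, which exceeds 1, making full contribution the dominant choice for everyone.
At the Nash equilibrium everyone contributes 58. Group total payoff = 1.2 × 3.88 × 232 = 1080.19.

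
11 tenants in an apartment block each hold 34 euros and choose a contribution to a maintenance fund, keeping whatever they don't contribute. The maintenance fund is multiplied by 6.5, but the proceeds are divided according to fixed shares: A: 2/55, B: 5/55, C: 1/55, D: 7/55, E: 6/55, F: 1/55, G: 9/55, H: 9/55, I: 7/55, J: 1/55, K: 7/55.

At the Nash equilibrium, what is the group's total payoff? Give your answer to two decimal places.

748.00 euros

Each unit j contributes comes back to j as 6.5 × (j's share), so j prefers to contribute only if that share exceeds 1/6.5 = 0.1538; otherwise keeping the unit dominates.
G and H are above the threshold, contributing 34 each; the remaining 9 contribute 0. Total contributed: 68.
The maintenance fund pays out 6.5 × 68 = 442.00 in total (split across the unequal shares, but the aggregate is all that matters for the group sum).
The 9 free-riders keep 34 each, adding 306. Group total = 306 + 442.00 = 748.00.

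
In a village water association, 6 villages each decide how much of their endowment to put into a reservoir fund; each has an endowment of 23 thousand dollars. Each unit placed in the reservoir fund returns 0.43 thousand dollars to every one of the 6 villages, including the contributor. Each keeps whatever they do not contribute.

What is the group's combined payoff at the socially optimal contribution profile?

356.04 thousand dollars

Each contributed unit returns 2.580 to the group as a whole (0.43 to each of 6 players), which exceeds 1, so the social optimum is full contribution: group total = 2.580 × 138 = 356.04.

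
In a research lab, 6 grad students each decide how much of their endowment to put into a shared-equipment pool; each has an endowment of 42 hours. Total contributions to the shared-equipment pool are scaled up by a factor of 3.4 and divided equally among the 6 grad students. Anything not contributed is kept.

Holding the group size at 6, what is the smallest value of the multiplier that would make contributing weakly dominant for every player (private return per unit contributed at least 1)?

6

A contributed unit returns (multiplier)/6 to its contributor.
This reaches 1 exactly when the multiplier is 6.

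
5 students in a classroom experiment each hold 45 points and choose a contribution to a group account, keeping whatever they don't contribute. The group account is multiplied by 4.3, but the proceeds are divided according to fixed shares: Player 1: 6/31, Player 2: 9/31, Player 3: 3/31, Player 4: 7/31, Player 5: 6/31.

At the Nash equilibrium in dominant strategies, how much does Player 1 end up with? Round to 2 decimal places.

Player j's private return per contributed unit is 4.3 × (j's share). Contributing is weakly dominant for j when that share is at least 1/4.3 = 0.2326, and contributing 0 is dominant otherwise.
The only share above 0.2326 is Player 2's 9/31, contributing 45; the remaining 4 contribute 0. Total contributed: 45.
Player 1 keeps 45 and receives 4.3 × 45 × 6/31 = 37.45 from the group account, for a payoff of 82.45.

82.45 points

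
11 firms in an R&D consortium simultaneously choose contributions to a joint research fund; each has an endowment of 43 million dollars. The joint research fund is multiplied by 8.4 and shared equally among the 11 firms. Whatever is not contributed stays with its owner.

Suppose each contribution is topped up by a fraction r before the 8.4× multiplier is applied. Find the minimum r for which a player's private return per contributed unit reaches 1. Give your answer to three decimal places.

0.310

With matching at rate r, one contributed unit becomes (1 + r) in the joint research fund and returns 8.4 × (1 + r) / 11 to the contributor.
Setting this equal to 1: 1 + r = 11/8.4 = 1.3095.
So the minimum matching rate is r = 1.3095 − 1 = 0.310.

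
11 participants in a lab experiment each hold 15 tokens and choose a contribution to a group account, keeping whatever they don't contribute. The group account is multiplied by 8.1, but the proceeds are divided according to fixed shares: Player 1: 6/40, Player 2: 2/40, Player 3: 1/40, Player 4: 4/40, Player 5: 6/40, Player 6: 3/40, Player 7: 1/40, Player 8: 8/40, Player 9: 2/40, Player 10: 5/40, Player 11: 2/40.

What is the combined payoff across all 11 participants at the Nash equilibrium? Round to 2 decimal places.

Player j's private return per contributed unit is 8.1 × (j's share). Contributing is weakly dominant for j when that share is at least 1/8.1 = 0.1235, and contributing 0 is dominant otherwise.
Player 1, Player 5, Player 8 and Player 10 are above the threshold, contributing 15 each; the remaining 7 contribute 0. Total contributed: 60.
The group account pays out 8.1 × 60 = 486.00 in total (split across the unequal shares, but the aggregate is all that matters for the group sum).
The 7 free-riders keep 15 each, adding 105. Group total = 105 + 486.00 = 591.00.

591.00 tokens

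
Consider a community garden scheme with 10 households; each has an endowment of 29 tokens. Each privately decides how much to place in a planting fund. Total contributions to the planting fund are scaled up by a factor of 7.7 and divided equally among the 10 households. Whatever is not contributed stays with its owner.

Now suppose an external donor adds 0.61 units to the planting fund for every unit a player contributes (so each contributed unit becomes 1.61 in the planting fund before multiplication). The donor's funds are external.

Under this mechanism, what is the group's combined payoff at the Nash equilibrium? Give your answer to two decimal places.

With the mechanism, a contributed unit returns 7.7 × 1.61 / 10 = 1.2397 per unit of net cost to the contributor — now above 1 — so contributing fully is weakly dominant for every player.
At the Nash equilibrium everyone contributes 29. Group total payoff = 7.7 × 1.61 × 290 = 3595.13.

3595.13 tokens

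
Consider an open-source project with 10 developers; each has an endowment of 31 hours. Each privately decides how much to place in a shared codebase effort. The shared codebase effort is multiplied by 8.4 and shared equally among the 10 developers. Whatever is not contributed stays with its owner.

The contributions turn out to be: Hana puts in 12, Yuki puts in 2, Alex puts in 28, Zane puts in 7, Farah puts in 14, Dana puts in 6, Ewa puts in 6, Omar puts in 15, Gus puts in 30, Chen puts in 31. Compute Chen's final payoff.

126.84 hours

Total contributed: 12 + 2 + 28 + 7 + 14 + 6 + 6 + 15 + 30 + 31 = 151.
Each receives 8.4 × 151 / 10 = 126.84 from the shared codebase effort.
Chen keeps 31 − 31 = 0, so Chen's payoff is 0 + 126.84 = 126.84.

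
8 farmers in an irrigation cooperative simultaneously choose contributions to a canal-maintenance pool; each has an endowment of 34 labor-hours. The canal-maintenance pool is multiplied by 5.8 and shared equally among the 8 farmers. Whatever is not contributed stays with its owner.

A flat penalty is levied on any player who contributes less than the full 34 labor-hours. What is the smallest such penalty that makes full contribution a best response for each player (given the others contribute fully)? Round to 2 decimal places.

Given the others contribute fully, the best deviation is to contribute 0 (any partial contribution still incurs the fine and gives up units whose private return 0.7250 is below 1).
Deviating from 34 to 0 saves 34 labor-hours but forfeits the deviator's share of the drop in the canal-maintenance pool: 5.8/8 × 34 = 24.65.
So the deviation gain is 34 − 24.65 = 9.35, and the fine must be at least 9.35 labor-hours to wipe it out.

9.35 labor-hours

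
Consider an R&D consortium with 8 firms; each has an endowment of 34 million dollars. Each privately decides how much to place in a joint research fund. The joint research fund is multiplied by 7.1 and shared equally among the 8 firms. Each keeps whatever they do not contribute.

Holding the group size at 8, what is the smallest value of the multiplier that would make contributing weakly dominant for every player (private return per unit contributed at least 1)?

8

A contributed unit returns (multiplier)/8 to its contributor.
This reaches 1 exactly when the multiplier is 8.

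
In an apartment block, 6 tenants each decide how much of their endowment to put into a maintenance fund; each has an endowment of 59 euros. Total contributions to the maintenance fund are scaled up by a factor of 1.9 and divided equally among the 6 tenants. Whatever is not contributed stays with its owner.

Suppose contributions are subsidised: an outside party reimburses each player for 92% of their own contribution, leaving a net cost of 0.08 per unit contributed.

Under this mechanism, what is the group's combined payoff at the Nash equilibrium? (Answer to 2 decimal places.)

With the mechanism, a contributed unit returns (1.9/6) / 0.08 = 3.9583 per unit of net cost to the contributor — now above 1 — so contributing fully is weakly dominant for every player.
So the Nash equilibrium is full contribution by all 6; the group earns 6 × (59 × 0.92 + 1.9 × 59) = 998.28.

998.28 euros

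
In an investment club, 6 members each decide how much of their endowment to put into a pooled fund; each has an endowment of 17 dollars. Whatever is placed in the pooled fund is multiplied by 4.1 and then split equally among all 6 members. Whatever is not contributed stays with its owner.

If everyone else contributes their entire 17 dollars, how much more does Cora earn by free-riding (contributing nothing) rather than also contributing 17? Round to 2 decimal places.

Switching from a contribution of 17 to 0 lets Cora keep an extra 17 dollars, but lowers the pooled fund by 17, which costs Cora their own share of that drop: 4.1/6 × 17 = 11.62.
Net gain = 17 − 11.62 = 5.38. The private return per contributed unit (0.6833) is below 1, so free-riding is indeed the best response regardless of what the others do.

5.38 dollars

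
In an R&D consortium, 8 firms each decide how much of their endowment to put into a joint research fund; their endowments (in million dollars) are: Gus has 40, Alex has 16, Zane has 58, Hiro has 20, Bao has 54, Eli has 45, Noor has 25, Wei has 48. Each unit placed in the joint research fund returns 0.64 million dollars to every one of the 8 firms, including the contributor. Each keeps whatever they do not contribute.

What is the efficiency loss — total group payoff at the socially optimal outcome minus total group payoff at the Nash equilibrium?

1260.72 million dollars

The private return per contributed unit is 0.64 < 1 for everyone, so the Nash equilibrium is zero contribution and the group total is Σ E_j = 40 + 16 + 58 + 20 + 54 + 45 + 25 + 48 = 306.
Each contributed unit returns 5.120 to the group, so the social optimum is full contribution by everyone: group total = 5.120 × 306 = 1566.72.
Efficiency loss = (5.120 − 1) × 306 = 1260.72.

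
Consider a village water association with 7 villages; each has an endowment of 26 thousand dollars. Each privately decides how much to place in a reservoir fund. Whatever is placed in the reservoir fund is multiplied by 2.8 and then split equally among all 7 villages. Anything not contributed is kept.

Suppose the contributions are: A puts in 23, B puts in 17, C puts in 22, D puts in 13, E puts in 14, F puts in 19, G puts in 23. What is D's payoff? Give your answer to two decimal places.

65.40 thousand dollars

Total contributed: 23 + 17 + 22 + 13 + 14 + 19 + 23 = 131.
Each receives 2.8 × 131 / 7 = 52.40 from the reservoir fund.
D keeps 26 − 13 = 13, so D's payoff is 13 + 52.40 = 65.40.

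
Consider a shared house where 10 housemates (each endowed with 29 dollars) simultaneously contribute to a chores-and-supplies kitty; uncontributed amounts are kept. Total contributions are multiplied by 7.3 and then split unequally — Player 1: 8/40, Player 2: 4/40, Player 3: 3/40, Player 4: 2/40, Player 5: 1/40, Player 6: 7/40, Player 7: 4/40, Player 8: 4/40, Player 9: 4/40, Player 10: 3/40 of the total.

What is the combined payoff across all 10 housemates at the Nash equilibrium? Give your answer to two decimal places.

Each unit j contributes comes back to j as 7.3 × (j's share), so j prefers to contribute only if that share exceeds 1/7.3 = 0.1370; otherwise keeping the unit dominates.
Player 1 and Player 6 are above the threshold, contributing 29 each; the remaining 8 contribute 0. Total contributed: 58.
The chores-and-supplies kitty pays out 7.3 × 58 = 423.40 in total (split across the unequal shares, but the aggregate is all that matters for the group sum).
The 8 free-riders keep 29 each, adding 232. Group total = 232 + 423.40 = 655.40.

655.40 dollars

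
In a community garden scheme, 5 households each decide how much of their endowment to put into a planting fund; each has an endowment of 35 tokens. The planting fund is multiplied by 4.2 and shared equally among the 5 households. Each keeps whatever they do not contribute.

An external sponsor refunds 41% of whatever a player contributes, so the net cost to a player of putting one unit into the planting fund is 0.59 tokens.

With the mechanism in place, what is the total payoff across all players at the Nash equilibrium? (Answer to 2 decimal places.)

806.75 tokens

With the mechanism, a contributed unit returns (4.2/5) / 0.59 = 1.4237 per unit of net cost to the contributor — now above 1 — so contributing fully is weakly dominant for every player.
So the Nash equilibrium is full contribution by all 5; the group earns 5 × (35 × 0.41 + 4.2 × 35) = 806.75.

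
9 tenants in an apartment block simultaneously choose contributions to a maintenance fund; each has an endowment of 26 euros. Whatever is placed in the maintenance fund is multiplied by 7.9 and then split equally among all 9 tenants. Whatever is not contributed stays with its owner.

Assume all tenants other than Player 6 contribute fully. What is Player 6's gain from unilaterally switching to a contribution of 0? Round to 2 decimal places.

Switching from a contribution of 26 to 0 lets Player 6 keep an extra 26 euros, but lowers the maintenance fund by 26, which costs Player 6 their own share of that drop: 7.9/9 × 26 = 22.82.
Net gain = 26 − 22.82 = 3.18. The private return per contributed unit (0.8778) is below 1, so free-riding is indeed the best response regardless of what the others do.

3.18 euros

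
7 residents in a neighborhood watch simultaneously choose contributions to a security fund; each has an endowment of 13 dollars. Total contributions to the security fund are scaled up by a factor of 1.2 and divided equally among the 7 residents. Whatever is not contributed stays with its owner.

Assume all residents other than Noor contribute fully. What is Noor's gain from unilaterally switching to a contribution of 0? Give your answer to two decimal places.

Switching from a contribution of 13 to 0 lets Noor keep an extra 13 dollars, but lowers the security fund by 13, which costs Noor their own share of that drop: 1.2/7 × 13 = 2.23.
Net gain = 13 − 2.23 = 10.77. The private return per contributed unit (0.1714) is below 1, so free-riding is indeed the best response regardless of what the others do.

10.77 dollars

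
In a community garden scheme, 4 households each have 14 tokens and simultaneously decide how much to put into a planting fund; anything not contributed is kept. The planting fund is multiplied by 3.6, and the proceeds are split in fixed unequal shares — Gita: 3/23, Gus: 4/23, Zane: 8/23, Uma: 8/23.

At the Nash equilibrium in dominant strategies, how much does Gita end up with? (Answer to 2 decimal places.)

A player with share s gets back 3.6·s per unit contributed, so full contribution is dominant for anyone with s > 1/3.6 = 0.2778 and zero contribution is dominant for anyone below.
The shares above 0.2778 belong to Zane and Uma, contributing 14 each; the remaining 2 contribute 0. Total contributed: 28.
Gita keeps 14 and receives 3.6 × 28 × 3/23 = 13.15 from the planting fund, for a payoff of 27.15.

27.15 tokens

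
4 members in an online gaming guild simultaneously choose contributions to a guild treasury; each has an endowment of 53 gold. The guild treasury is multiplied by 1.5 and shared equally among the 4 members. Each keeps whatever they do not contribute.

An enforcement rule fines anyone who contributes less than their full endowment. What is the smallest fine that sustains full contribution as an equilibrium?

33.13 gold

Given the others contribute fully, the best deviation is to contribute 0 (any partial contribution still incurs the fine and gives up units whose private return 0.3750 is below 1).
Deviating from 53 to 0 saves 53 gold but forfeits the deviator's share of the drop in the guild treasury: 1.5/4 × 53 = 19.87.
So the deviation gain is 53 − 19.87 = 33.13, and the fine must be at least 33.13 gold to wipe it out.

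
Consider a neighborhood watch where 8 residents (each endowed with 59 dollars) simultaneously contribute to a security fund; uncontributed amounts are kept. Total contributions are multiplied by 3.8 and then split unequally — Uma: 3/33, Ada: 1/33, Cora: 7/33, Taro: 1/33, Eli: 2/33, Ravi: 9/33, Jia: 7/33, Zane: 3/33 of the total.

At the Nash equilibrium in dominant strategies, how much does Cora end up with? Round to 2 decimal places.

Player j's private return per contributed unit is 3.8 × (j's share). Contributing is weakly dominant for j when that share is at least 1/3.8 = 0.2632, and contributing 0 is dominant otherwise.
The only share above 0.2632 is Ravi's 9/33, contributing 59; the remaining 7 contribute 0. Total contributed: 59.
Cora keeps 59 and receives 3.8 × 59 × 7/33 = 47.56 from the security fund, for a payoff of 106.56.

106.56 dollars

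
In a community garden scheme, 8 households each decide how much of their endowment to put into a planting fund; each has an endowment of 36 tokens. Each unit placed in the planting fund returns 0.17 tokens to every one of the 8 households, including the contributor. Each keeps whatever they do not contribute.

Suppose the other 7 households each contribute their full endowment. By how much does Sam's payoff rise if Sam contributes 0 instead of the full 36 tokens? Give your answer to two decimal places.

Switching from a contribution of 36 to 0 lets Sam keep an extra 36 tokens, but lowers the planting fund by 36, which costs Sam their own share of that drop: 0.17 × 36 = 6.12.
Net gain = 36 − 6.12 = 29.88. The private return per contributed unit (0.17) is below 1, so free-riding is indeed the best response regardless of what the others do.

29.88 tokens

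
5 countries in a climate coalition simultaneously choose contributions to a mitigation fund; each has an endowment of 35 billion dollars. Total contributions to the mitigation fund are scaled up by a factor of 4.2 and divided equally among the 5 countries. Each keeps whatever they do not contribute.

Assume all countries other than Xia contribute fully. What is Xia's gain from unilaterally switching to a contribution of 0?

Switching from a contribution of 35 to 0 lets Xia keep an extra 35 billion dollars, but lowers the mitigation fund by 35, which costs Xia their own share of that drop: 4.2/5 × 35 = 29.40.
Net gain = 35 − 29.40 = 5.60. The private return per contributed unit (0.8400) is below 1, so free-riding is indeed the best response regardless of what the others do.

5.60 billion dollars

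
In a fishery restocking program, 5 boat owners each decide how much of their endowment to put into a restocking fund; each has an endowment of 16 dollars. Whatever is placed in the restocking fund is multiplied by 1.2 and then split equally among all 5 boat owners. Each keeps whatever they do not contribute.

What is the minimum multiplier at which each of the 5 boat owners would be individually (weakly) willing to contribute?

A contributed unit returns (multiplier)/5 to its contributor.
This reaches 1 exactly when the multiplier is 5.

5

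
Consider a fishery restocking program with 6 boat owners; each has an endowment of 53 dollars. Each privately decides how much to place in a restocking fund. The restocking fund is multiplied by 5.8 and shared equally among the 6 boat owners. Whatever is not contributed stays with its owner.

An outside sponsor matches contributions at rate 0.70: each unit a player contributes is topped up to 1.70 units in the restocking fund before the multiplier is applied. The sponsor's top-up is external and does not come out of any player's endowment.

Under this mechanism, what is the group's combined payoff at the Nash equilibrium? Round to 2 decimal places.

Under the mechanism each unit contributed yields 5.8 × 1.70 / 6 = 1.6433 back to its contributor per unit of net cost, which exceeds 1, making full contribution the dominant choice for everyone.
So the Nash equilibrium is full contribution by all 6; the group earns 5.8 × 1.70 × 318 = 3135.48.

3135.48 dollars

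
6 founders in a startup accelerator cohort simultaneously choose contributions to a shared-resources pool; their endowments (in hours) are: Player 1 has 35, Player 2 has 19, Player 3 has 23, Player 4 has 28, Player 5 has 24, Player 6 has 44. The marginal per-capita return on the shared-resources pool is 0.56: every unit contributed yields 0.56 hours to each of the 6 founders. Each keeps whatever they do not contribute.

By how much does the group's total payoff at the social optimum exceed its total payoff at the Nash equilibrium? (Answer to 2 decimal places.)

The private return per contributed unit is 0.56 < 1 for everyone, so the Nash equilibrium is zero contribution and the group total is Σ E_j = 35 + 19 + 23 + 28 + 24 + 44 = 173.
Each contributed unit returns 3.360 to the group, so the social optimum is full contribution by everyone: group total = 3.360 × 173 = 581.28.
Efficiency loss = (3.360 − 1) × 173 = 408.28.

408.28 hours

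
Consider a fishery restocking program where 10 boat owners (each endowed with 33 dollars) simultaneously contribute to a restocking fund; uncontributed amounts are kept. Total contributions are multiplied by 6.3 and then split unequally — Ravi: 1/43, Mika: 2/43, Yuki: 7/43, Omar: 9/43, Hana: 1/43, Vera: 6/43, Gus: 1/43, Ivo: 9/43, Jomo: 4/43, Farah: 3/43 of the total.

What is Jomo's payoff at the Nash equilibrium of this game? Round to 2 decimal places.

A player with share s gets back 6.3·s per unit contributed, so full contribution is dominant for anyone with s > 1/6.3 = 0.1587 and zero contribution is dominant for anyone below.
Yuki, Omar and Ivo are above the threshold, contributing 33 each; the remaining 7 contribute 0. Total contributed: 99.
Jomo keeps 33 and receives 6.3 × 99 × 4/43 = 58.02 from the restocking fund, for a payoff of 91.02.

91.02 dollars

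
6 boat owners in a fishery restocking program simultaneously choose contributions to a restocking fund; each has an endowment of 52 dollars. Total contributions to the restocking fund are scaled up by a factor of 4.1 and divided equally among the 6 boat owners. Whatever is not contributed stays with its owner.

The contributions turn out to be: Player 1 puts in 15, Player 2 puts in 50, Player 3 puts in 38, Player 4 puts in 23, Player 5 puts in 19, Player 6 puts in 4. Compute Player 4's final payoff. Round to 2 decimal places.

130.82 dollars

Total contributed: 15 + 50 + 38 + 23 + 19 + 4 = 149.
Each receives 4.1 × 149 / 6 = 101.82 from the restocking fund.
Player 4 keeps 52 − 23 = 29, so Player 4's payoff is 29 + 101.82 = 130.82.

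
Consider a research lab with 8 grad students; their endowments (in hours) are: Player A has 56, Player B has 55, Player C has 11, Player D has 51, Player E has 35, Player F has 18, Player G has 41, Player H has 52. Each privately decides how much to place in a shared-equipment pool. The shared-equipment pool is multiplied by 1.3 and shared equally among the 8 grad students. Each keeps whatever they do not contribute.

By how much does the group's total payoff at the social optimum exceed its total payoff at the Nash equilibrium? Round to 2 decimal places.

The private return per contributed unit is 1.3/8 = 0.1625 < 1 for every player regardless of endowment, so the Nash equilibrium is zero contribution and the group total is Σ E_j = 56 + 55 + 11 + 51 + 35 + 18 + 41 + 52 = 319.
Each contributed unit returns 1.300 to the group, so the social optimum is full contribution by everyone: group total = 1.300 × 319 = 414.70.
Efficiency loss = (1.300 − 1) × 319 = 95.70.

95.70 hours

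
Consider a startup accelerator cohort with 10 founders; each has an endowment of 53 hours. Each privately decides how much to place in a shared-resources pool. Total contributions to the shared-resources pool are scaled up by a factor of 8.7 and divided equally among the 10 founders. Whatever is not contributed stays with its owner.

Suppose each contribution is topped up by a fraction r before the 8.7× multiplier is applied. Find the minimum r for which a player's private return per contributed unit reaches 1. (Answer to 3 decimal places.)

0.149

With matching at rate r, one contributed unit becomes (1 + r) in the shared-resources pool and returns 8.7 × (1 + r) / 10 to the contributor.
Setting this equal to 1: 1 + r = 10/8.7 = 1.1494.
So the minimum matching rate is r = 1.1494 − 1 = 0.149.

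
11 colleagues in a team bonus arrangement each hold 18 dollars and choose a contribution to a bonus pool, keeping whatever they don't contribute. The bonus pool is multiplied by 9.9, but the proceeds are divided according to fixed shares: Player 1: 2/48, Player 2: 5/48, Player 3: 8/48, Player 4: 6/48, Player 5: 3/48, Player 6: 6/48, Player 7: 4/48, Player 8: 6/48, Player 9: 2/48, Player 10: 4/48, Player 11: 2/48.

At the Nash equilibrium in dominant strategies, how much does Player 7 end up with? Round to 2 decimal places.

Each unit j contributes comes back to j as 9.9 × (j's share), so j prefers to contribute only if that share exceeds 1/9.9 = 0.1010; otherwise keeping the unit dominates.
Player 2, Player 3, Player 4, Player 6 and Player 8 clear that bar, contributing 18 each; the remaining 6 contribute 0. Total contributed: 90.
Player 7 keeps 18 and receives 9.9 × 90 × 4/48 = 74.25 from the bonus pool, for a payoff of 92.25.

92.25 dollars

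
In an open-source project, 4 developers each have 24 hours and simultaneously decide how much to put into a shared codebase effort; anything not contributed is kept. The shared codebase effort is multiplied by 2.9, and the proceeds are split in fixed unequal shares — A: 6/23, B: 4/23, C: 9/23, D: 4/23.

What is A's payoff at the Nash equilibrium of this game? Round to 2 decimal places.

42.16 hours

Each unit j contributes comes back to j as 2.9 × (j's share), so j prefers to contribute only if that share exceeds 1/2.9 = 0.3448; otherwise keeping the unit dominates.
C alone (share 9/23) is above the threshold, contributing 24; the remaining 3 contribute 0. Total contributed: 24.
A keeps 24 and receives 2.9 × 24 × 6/23 = 18.16 from the shared codebase effort, for a payoff of 42.16.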